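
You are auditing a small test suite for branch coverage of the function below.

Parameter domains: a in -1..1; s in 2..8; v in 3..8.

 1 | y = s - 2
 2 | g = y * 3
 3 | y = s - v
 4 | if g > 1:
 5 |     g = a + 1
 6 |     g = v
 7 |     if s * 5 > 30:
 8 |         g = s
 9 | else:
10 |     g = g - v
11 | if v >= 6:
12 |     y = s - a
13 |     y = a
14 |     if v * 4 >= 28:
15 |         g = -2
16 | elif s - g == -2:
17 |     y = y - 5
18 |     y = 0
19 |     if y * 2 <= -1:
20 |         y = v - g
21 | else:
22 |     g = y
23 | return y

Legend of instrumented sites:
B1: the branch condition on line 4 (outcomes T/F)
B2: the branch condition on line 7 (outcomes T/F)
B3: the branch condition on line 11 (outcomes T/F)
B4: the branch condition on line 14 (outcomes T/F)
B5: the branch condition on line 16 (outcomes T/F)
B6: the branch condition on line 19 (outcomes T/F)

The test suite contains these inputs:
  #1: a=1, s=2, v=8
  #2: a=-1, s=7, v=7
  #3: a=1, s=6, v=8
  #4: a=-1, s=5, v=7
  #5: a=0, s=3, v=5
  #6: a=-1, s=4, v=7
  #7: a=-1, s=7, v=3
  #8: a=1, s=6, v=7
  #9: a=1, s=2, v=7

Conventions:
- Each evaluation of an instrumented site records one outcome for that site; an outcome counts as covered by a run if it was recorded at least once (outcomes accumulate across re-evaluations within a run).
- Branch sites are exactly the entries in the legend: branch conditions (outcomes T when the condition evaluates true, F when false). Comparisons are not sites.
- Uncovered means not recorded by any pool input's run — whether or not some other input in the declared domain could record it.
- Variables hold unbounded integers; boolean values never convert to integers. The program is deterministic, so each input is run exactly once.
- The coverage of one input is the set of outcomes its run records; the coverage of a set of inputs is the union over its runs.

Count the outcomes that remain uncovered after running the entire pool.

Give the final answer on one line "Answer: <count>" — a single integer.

test 1 (a=1, s=2, v=8) hits B1=F, B3=T, B4=T
test 2 (a=-1, s=7, v=7) hits B1=T, B2=T, B3=T, B4=T
test 3 (a=1, s=6, v=8) hits B1=T, B2=F, B3=T, B4=T
test 4 (a=-1, s=5, v=7) hits B1=T, B2=F, B3=T, B4=T
test 5 (a=0, s=3, v=5) hits B1=T, B2=F, B3=F, B5=T, B6=F
test 6 (a=-1, s=4, v=7) hits B1=T, B2=F, B3=T, B4=T
test 7 (a=-1, s=7, v=3) hits B1=T, B2=T, B3=F, B5=F
test 8 (a=1, s=6, v=7) hits B1=T, B2=F, B3=T, B4=T
test 9 (a=1, s=2, v=7) hits B1=F, B3=T, B4=T
union over the pool: B1=T, B1=F, B2=T, B2=F, B3=T, B3=F, B4=T, B5=T, B5=F, B6=F
uncovered (2 of 12): B4=F, B6=T

Answer: 2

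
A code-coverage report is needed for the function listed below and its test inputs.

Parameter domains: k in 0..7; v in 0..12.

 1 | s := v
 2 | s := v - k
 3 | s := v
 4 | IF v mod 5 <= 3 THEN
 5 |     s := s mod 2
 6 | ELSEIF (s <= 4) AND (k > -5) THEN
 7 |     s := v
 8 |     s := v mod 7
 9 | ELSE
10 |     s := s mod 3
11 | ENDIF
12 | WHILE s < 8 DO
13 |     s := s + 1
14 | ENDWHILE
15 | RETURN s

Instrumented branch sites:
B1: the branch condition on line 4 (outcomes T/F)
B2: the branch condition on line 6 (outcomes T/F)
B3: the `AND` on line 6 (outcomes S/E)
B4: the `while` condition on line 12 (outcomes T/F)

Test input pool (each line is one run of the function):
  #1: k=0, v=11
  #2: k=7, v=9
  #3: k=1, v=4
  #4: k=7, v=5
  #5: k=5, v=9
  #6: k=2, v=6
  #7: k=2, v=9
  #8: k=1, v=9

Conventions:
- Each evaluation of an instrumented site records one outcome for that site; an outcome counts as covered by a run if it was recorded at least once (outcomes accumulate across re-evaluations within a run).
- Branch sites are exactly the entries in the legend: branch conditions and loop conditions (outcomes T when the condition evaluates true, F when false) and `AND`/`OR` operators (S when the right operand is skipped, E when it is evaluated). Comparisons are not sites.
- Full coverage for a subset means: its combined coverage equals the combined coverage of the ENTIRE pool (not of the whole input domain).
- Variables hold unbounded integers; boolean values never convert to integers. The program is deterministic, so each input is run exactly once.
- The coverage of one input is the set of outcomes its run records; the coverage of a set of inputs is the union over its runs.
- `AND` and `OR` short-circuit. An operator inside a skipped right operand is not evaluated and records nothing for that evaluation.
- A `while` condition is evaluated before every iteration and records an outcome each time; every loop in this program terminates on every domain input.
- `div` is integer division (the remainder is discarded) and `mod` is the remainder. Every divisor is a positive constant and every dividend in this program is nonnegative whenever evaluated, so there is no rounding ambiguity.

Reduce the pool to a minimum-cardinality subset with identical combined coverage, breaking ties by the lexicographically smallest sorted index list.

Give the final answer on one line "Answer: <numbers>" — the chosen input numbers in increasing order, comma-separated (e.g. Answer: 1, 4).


#1 (k=0, v=11) -> B1->T, B4->T, B4->T, B4->T, B4->T, B4->T, B4->T, B4->T, B4->F; covered: B1=T, B4=T, B4=F
#2 (k=7, v=9) -> B1->F, B3->S, B2->F, B4->T, B4->T, B4->T, B4->T, B4->T, B4->T, B4->T, B4->T, B4->F; covered: B1=F, B2=F, B3=S, B4=T, B4=F
#3 (k=1, v=4) -> B1->F, B3->E, B2->T, B4->T, B4->T, B4->T, B4->T, B4->F; covered: B1=F, B2=T, B3=E, B4=T, B4=F
#4 (k=7, v=5) -> B1->T, B4->T, B4->T, B4->T, B4->T, B4->T, B4->T, B4->T, B4->F; covered: B1=T, B4=T, B4=F
#5 (k=5, v=9) -> B1->F, B3->S, B2->F, B4->T, B4->T, B4->T, B4->T, B4->T, B4->T, B4->T, B4->T, B4->F; covered: B1=F, B2=F, B3=S, B4=T, B4=F
#6 (k=2, v=6) -> B1->T, B4->T, B4->T, B4->T, B4->T, B4->T, B4->T, B4->T, B4->T, B4->F; covered: B1=T, B4=T, B4=F
#7 (k=2, v=9) -> B1->F, B3->S, B2->F, B4->T, B4->T, B4->T, B4->T, B4->T, B4->T, B4->T, B4->T, B4->F; covered: B1=F, B2=F, B3=S, B4=T, B4=F
#8 (k=1, v=9) -> B1->F, B3->S, B2->F, B4->T, B4->T, B4->T, B4->T, B4->T, B4->T, B4->T, B4->T, B4->F; covered: B1=F, B2=F, B3=S, B4=T, B4=F
together the pool reaches 8 outcomes: B1=T, B1=F, B2=T, B2=F, B3=S, B3=E, B4=T, B4=F
every size-1 subset falls short of the 8 outcomes (best: 5/8)
every size-2 subset falls short of the 8 outcomes (best: 7/8)
inputs {1, 2, 3} (size 3) cover everything; no size-3 subset with a lexicographically smaller index list covers all 8
Answer: 1, 2, 3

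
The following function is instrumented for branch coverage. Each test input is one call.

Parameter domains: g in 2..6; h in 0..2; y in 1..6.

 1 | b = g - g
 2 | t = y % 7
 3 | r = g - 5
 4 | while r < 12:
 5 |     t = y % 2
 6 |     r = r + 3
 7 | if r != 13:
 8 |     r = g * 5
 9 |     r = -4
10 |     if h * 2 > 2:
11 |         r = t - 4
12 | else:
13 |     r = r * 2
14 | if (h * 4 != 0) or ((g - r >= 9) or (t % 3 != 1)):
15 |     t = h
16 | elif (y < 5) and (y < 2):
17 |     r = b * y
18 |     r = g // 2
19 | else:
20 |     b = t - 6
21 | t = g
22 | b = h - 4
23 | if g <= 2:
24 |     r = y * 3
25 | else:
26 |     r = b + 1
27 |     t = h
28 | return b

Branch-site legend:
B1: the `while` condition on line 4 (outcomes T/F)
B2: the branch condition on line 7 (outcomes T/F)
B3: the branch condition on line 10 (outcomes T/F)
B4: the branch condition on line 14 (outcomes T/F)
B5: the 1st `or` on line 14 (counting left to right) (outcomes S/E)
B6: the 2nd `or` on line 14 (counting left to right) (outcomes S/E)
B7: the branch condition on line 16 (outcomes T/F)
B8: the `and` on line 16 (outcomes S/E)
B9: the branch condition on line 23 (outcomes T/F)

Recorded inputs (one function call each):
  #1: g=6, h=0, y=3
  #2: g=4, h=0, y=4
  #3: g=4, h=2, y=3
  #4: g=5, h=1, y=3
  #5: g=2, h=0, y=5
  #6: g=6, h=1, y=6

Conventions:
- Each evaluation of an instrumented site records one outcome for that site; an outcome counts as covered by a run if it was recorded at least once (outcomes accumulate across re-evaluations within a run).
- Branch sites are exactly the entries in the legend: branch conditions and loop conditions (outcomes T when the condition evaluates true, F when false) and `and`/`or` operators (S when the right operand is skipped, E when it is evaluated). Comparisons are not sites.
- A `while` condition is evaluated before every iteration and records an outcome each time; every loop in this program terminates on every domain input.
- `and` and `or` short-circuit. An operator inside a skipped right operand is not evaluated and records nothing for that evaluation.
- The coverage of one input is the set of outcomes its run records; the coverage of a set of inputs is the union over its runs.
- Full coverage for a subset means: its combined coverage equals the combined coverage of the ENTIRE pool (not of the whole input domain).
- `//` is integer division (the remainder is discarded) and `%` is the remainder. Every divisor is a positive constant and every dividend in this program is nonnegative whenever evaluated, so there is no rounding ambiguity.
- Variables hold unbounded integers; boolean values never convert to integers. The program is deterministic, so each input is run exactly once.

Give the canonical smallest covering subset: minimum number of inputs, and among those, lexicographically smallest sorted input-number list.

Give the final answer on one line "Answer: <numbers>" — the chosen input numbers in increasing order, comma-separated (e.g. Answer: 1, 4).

run #1 (g=6, h=0, y=3) runs B1->T, B1->T, B1->T, B1->T, B1->F, B2->F, B5->E, B6->E, B4->F, B8->E, B7->F, B9->F; records B1=T, B1=F, B2=F, B4=F, B5=E, B6=E, B7=F, B8=E, B9=F
run #2 (g=4, h=0, y=4) runs B1->T, B1->T, B1->T, B1->T, B1->T, B1->F, B2->T, B3->F, B5->E, B6->E, B4->T, B9->F; records B1=T, B1=F, B2=T, B3=F, B4=T, B5=E, B6=E, B9=F
run #3 (g=4, h=2, y=3) runs B1->T, B1->T, B1->T, B1->T, B1->T, B1->F, B2->T, B3->T, B5->S, B4->T, B9->F; records B1=T, B1=F, B2=T, B3=T, B4=T, B5=S, B9=F
run #4 (g=5, h=1, y=3) runs B1->T, B1->T, B1->T, B1->T, B1->F, B2->T, B3->F, B5->S, B4->T, B9->F; records B1=T, B1=F, B2=T, B3=F, B4=T, B5=S, B9=F
run #5 (g=2, h=0, y=5) runs B1->T, B1->T, B1->T, B1->T, B1->T, B1->F, B2->T, B3->F, B5->E, B6->E, B4->F, B8->S, B7->F, B9->T; records B1=T, B1=F, B2=T, B3=F, B4=F, B5=E, B6=E, B7=F, B8=S, B9=T
run #6 (g=6, h=1, y=6) runs B1->T, B1->T, B1->T, B1->T, B1->F, B2->F, B5->S, B4->T, B9->F; records B1=T, B1=F, B2=F, B4=T, B5=S, B9=F
union over all inputs: B1=T, B1=F, B2=T, B2=F, B3=T, B3=F, B4=T, B4=F, B5=S, B5=E, B6=E, B7=F, B8=S, B8=E, B9=T, B9=F (16 outcomes)
no size-1 subset reaches all 16 outcomes (best union: 10/16)
no size-2 subset reaches all 16 outcomes (best union: 14/16)
at size 3, {1, 3, 5} reaches all 16 outcomes; every lexicographically earlier size-3 subset fails

Answer: 1, 3, 5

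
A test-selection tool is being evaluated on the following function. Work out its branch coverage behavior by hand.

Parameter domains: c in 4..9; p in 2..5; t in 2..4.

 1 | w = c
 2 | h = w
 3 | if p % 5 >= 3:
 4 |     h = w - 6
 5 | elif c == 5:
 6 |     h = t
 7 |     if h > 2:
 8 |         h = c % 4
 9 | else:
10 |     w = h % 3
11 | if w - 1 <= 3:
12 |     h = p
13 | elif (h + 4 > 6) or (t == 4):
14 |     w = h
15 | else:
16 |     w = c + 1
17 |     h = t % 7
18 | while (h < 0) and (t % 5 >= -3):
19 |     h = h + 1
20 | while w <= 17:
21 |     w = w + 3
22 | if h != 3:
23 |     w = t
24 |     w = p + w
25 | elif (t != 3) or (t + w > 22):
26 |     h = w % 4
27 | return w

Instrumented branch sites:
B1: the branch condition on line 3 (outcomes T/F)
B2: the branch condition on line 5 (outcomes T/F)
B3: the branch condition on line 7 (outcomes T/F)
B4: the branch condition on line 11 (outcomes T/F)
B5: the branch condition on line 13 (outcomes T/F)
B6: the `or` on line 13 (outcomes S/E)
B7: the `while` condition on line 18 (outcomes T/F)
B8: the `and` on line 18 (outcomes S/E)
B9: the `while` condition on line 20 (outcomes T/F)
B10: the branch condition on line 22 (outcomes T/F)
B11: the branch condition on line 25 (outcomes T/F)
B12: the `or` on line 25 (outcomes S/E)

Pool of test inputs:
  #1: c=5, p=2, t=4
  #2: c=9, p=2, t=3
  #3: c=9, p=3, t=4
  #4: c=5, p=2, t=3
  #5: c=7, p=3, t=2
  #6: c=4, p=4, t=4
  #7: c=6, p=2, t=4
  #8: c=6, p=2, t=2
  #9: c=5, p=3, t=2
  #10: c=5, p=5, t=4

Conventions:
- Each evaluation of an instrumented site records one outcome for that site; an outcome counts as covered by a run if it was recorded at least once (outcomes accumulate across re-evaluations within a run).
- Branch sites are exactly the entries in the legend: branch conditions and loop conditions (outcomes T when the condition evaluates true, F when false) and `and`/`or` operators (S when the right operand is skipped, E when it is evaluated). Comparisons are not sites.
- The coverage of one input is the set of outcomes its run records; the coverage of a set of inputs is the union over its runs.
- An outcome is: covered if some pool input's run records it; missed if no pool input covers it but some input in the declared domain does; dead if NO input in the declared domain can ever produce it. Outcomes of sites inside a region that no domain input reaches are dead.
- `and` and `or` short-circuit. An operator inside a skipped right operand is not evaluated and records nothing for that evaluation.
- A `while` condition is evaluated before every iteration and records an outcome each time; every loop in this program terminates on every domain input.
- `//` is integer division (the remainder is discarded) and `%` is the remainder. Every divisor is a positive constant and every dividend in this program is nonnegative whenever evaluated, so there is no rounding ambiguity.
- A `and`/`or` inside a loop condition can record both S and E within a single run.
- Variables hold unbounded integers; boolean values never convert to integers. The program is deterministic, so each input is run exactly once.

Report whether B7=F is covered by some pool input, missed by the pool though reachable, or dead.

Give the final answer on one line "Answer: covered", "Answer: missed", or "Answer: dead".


B7=F is recorded by pool input(s) 1, 2, 3, 4, 5, 6, 7, 8, 9, 10 -> covered
Answer: covered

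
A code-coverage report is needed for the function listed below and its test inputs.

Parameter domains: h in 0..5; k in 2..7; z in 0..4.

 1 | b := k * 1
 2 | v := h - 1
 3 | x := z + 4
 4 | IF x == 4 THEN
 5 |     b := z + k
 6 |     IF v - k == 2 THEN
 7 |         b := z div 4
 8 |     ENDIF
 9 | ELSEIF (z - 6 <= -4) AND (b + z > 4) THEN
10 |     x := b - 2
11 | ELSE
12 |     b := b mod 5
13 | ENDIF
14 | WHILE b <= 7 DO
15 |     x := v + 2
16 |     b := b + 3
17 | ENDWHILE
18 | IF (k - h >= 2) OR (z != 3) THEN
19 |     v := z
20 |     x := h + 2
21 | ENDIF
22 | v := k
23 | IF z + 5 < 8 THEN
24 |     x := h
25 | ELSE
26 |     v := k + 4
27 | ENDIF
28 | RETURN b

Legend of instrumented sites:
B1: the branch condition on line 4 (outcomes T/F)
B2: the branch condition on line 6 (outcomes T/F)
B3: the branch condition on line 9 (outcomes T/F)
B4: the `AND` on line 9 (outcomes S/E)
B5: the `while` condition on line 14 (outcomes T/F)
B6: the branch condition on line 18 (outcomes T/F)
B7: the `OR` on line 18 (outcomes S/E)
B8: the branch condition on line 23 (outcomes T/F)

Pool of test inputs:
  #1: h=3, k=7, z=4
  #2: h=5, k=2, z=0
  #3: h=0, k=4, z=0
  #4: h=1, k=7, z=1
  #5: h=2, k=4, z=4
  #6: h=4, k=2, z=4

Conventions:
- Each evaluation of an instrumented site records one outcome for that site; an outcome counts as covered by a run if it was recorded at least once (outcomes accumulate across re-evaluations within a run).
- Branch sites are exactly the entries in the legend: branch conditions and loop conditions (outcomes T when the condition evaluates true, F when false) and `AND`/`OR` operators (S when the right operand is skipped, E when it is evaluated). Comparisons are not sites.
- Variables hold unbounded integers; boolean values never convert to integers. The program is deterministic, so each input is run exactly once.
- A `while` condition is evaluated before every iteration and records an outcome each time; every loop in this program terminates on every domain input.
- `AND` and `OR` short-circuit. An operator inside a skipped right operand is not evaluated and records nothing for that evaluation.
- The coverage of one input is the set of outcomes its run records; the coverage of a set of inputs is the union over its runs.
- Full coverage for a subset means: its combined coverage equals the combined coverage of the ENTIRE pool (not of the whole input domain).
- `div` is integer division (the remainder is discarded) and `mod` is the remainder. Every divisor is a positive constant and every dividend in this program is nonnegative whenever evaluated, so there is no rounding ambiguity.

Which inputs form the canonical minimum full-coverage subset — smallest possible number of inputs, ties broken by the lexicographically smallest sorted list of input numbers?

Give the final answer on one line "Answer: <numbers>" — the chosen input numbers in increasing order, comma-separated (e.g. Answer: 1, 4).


run #1 (h=3, k=7, z=4) records B1=F, B3=F, B4=S, B5=T, B5=F, B6=T, B7=S, B8=F
run #2 (h=5, k=2, z=0) records B1=T, B2=T, B5=T, B5=F, B6=T, B7=E, B8=T
run #3 (h=0, k=4, z=0) records B1=T, B2=F, B5=T, B5=F, B6=T, B7=S, B8=T
run #4 (h=1, k=7, z=1) records B1=F, B3=T, B4=E, B5=T, B5=F, B6=T, B7=S, B8=T
run #5 (h=2, k=4, z=4) records B1=F, B3=F, B4=S, B5=T, B5=F, B6=T, B7=S, B8=F
run #6 (h=4, k=2, z=4) records B1=F, B3=F, B4=S, B5=T, B5=F, B6=T, B7=E, B8=F
union over all inputs: B1=T, B1=F, B2=T, B2=F, B3=T, B3=F, B4=S, B4=E, B5=T, B5=F, B6=T, B7=S, B7=E, B8=T, B8=F (15 outcomes)
checked all size-1 subsets: none covers 15 outcomes (max 8/15)
checked all size-2 subsets: none covers 15 outcomes (max 12/15)
checked all size-3 subsets: none covers 15 outcomes (max 14/15)
the canonical winner is {1, 2, 3, 4}: size 4, full 15-outcome coverage, earliest index list among size-4 covers
Answer: 1, 2, 3, 4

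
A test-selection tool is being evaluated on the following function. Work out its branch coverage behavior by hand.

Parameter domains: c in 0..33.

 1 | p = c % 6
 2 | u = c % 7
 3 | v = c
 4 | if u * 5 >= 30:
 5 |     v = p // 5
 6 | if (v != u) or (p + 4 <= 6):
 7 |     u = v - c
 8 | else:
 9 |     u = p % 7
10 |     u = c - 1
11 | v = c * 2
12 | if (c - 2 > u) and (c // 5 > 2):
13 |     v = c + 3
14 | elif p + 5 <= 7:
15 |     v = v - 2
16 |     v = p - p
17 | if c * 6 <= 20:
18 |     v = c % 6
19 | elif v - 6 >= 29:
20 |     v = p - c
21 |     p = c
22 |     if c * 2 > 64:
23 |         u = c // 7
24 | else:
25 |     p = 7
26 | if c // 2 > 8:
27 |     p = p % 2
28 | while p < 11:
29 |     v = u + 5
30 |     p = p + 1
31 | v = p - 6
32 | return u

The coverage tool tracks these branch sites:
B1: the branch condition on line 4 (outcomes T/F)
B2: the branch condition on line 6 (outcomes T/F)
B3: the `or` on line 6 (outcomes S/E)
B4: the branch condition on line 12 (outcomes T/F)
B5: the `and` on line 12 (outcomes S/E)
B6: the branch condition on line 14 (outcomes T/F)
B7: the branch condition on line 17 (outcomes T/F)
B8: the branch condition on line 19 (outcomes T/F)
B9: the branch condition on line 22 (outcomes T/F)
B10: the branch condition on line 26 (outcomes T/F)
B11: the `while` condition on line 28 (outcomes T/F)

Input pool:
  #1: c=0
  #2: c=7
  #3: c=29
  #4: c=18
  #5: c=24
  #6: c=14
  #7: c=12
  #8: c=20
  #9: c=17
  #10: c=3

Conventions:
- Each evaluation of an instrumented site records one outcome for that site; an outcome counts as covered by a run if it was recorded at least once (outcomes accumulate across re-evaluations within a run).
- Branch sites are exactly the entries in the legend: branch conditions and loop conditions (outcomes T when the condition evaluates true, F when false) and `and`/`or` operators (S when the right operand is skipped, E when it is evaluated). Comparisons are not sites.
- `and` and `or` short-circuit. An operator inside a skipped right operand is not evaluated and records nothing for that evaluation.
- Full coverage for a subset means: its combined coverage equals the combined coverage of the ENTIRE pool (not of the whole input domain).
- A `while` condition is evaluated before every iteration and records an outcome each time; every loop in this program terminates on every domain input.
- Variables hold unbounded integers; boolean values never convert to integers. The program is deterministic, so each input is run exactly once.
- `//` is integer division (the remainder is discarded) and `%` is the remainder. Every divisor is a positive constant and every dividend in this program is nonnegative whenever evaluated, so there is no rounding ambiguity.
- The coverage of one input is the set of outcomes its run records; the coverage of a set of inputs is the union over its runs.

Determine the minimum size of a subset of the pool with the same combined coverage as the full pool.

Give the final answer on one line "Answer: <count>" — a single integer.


input #1, c=0: events B1->F, B3->E, B2->T, B5->S, B4->F, B6->T, B7->T, B10->F, B11->T, B11->T, B11->T, B11->T, B11->T, B11->T, ...; outcomes B1=F, B2=T, B3=E, B4=F, B5=S, B6=T, B7=T, B10=F, B11=T, B11=F
input #2, c=7: events B1->F, B3->S, B2->T, B5->E, B4->F, B6->T, B7->F, B8->F, B10->F, B11->T, B11->T, B11->T, B11->T, B11->F; outcomes B1=F, B2=T, B3=S, B4=F, B5=E, B6=T, B7=F, B8=F, B10=F, B11=T, B11=F
input #3, c=29: events B1->F, B3->S, B2->T, B5->E, B4->T, B7->F, B8->F, B10->T, B11->T, B11->T, B11->T, B11->T, B11->T, B11->T, ...; outcomes B1=F, B2=T, B3=S, B4=T, B5=E, B7=F, B8=F, B10=T, B11=T, B11=F
input #4, c=18: events B1->F, B3->S, B2->T, B5->E, B4->T, B7->F, B8->F, B10->T, B11->T, B11->T, B11->T, B11->T, B11->T, B11->T, ...; outcomes B1=F, B2=T, B3=S, B4=T, B5=E, B7=F, B8=F, B10=T, B11=T, B11=F
input #5, c=24: events B1->F, B3->S, B2->T, B5->E, B4->T, B7->F, B8->F, B10->T, B11->T, B11->T, B11->T, B11->T, B11->T, B11->T, ...; outcomes B1=F, B2=T, B3=S, B4=T, B5=E, B7=F, B8=F, B10=T, B11=T, B11=F
input #6, c=14: events B1->F, B3->S, B2->T, B5->E, B4->F, B6->T, B7->F, B8->F, B10->F, B11->T, B11->T, B11->T, B11->T, B11->F; outcomes B1=F, B2=T, B3=S, B4=F, B5=E, B6=T, B7=F, B8=F, B10=F, B11=T, B11=F
input #7, c=12: events B1->F, B3->S, B2->T, B5->E, B4->F, B6->T, B7->F, B8->F, B10->F, B11->T, B11->T, B11->T, B11->T, B11->F; outcomes B1=F, B2=T, B3=S, B4=F, B5=E, B6=T, B7=F, B8=F, B10=F, B11=T, B11=F
input #8, c=20: events B1->T, B3->S, B2->T, B5->E, B4->T, B7->F, B8->F, B10->T, B11->T, B11->T, B11->T, B11->T, B11->T, B11->T, ...; outcomes B1=T, B2=T, B3=S, B4=T, B5=E, B7=F, B8=F, B10=T, B11=T, B11=F
input #9, c=17: events B1->F, B3->S, B2->T, B5->E, B4->T, B7->F, B8->F, B10->F, B11->T, B11->T, B11->T, B11->T, B11->F; outcomes B1=F, B2=T, B3=S, B4=T, B5=E, B7=F, B8=F, B10=F, B11=T, B11=F
input #10, c=3: events B1->F, B3->E, B2->F, B5->S, B4->F, B6->F, B7->T, B10->F, B11->T, B11->T, B11->T, B11->T, B11->T, B11->T, ...; outcomes B1=F, B2=F, B3=E, B4=F, B5=S, B6=F, B7=T, B10=F, B11=T, B11=F
together the pool reaches 19 outcomes: B1=T, B1=F, B2=T, B2=F, B3=S, B3=E, B4=T, B4=F, B5=S, B5=E, B6=T, B6=F, B7=T, B7=F, B8=F, B10=T, B10=F, B11=T, B11=F
checked all size-1 subsets: none covers 19 outcomes (max 11/19)
checked all size-2 subsets: none covers 19 outcomes (max 18/19)
inputs {1, 8, 10} (size 3) cover everything; no size-3 subset with a lexicographically smaller index list covers all 19
Answer: 3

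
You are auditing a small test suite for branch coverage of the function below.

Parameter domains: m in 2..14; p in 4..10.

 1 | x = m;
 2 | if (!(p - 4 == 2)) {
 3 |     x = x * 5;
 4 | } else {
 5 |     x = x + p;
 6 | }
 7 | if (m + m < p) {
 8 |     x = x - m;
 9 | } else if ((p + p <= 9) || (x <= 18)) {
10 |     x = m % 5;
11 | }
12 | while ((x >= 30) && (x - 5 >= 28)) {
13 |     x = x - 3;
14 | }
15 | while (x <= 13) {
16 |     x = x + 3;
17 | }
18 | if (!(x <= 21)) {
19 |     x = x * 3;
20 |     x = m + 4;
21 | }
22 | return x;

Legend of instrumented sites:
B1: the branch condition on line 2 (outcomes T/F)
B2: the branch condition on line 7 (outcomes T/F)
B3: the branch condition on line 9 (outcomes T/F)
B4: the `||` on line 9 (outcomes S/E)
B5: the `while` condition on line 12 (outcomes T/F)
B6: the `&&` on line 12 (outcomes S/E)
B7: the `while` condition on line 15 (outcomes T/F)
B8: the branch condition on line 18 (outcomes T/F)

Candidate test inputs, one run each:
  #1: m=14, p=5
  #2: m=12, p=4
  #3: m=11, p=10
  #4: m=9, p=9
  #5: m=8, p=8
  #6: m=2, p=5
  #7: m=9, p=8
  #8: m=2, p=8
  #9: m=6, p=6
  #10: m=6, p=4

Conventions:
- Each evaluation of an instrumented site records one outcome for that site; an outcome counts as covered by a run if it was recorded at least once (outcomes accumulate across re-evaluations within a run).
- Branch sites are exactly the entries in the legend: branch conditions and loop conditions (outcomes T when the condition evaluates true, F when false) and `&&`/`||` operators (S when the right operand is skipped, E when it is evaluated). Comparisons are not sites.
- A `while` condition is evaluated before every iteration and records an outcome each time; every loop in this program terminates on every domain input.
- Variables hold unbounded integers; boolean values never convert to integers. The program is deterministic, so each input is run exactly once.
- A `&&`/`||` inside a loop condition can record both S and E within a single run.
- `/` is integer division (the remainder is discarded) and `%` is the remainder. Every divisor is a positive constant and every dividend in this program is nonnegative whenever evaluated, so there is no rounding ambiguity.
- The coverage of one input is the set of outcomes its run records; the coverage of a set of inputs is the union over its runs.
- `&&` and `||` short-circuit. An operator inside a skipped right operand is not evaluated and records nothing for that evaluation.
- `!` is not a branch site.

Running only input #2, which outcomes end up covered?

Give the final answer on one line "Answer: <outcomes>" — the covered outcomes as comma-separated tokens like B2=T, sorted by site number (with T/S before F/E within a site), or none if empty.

Tracing the run of input #2 (m=12, p=4):
  B1->T, B2->F, B4->S, B3->T, B6->S, B5->F, B7->T, B7->T, B7->T, B7->T
  B7->F, B8->F
collecting distinct outcomes: B1=T, B2=F, B3=T, B4=S, B5=F, B6=S, B7=T, B7=F, B8=F

Answer: B1=T, B2=F, B3=T, B4=S, B5=F, B6=S, B7=T, B7=F, B8=F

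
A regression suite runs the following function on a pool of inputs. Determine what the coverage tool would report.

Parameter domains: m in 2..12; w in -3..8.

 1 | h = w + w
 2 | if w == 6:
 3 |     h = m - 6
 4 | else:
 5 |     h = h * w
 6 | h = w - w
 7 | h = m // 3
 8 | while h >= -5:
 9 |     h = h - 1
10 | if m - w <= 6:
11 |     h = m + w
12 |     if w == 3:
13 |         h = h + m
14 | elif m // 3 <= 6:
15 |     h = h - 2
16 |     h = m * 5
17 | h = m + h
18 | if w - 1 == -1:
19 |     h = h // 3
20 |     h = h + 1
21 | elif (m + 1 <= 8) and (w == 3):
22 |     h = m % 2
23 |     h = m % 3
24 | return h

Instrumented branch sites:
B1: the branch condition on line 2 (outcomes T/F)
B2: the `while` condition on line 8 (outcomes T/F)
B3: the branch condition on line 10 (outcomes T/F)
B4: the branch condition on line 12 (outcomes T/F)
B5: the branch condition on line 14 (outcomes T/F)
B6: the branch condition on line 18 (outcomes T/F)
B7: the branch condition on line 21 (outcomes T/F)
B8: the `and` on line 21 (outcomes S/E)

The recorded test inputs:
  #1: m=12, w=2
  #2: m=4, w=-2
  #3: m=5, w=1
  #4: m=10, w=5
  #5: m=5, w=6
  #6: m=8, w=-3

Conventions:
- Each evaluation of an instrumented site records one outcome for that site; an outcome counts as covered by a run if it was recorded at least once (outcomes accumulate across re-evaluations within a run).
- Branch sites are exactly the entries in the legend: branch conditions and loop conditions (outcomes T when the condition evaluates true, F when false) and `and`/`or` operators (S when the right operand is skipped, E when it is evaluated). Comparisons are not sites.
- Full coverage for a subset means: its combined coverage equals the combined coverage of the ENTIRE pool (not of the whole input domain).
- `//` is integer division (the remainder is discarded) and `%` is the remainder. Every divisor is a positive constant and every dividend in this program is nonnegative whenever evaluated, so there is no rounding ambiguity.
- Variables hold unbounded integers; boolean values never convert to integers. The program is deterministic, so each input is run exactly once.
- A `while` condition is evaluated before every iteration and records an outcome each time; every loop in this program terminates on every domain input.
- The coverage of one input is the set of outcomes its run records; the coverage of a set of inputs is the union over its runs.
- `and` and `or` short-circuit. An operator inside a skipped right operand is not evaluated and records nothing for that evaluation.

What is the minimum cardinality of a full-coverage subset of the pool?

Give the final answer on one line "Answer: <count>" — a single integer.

input #1 (m=12, w=2): events B1->F, B2->T, B2->T, B2->T, B2->T, B2->T, B2->T, B2->T, B2->T, B2->T, B2->T, B2->F, B3->F, B5->T, ...; covers B1=F, B2=T, B2=F, B3=F, B5=T, B6=F, B7=F, B8=S
input #2 (m=4, w=-2): events B1->F, B2->T, B2->T, B2->T, B2->T, B2->T, B2->T, B2->T, B2->F, B3->T, B4->F, B6->F, B8->E, B7->F; covers B1=F, B2=T, B2=F, B3=T, B4=F, B6=F, B7=F, B8=E
input #3 (m=5, w=1): events B1->F, B2->T, B2->T, B2->T, B2->T, B2->T, B2->T, B2->T, B2->F, B3->T, B4->F, B6->F, B8->E, B7->F; covers B1=F, B2=T, B2=F, B3=T, B4=F, B6=F, B7=F, B8=E
input #4 (m=10, w=5): events B1->F, B2->T, B2->T, B2->T, B2->T, B2->T, B2->T, B2->T, B2->T, B2->T, B2->F, B3->T, B4->F, B6->F, ...; covers B1=F, B2=T, B2=F, B3=T, B4=F, B6=F, B7=F, B8=S
input #5 (m=5, w=6): events B1->T, B2->T, B2->T, B2->T, B2->T, B2->T, B2->T, B2->T, B2->F, B3->T, B4->F, B6->F, B8->E, B7->F; covers B1=T, B2=T, B2=F, B3=T, B4=F, B6=F, B7=F, B8=E
input #6 (m=8, w=-3): events B1->F, B2->T, B2->T, B2->T, B2->T, B2->T, B2->T, B2->T, B2->T, B2->F, B3->F, B5->T, B6->F, B8->S, ...; covers B1=F, B2=T, B2=F, B3=F, B5=T, B6=F, B7=F, B8=S
union over all inputs: B1=T, B1=F, B2=T, B2=F, B3=T, B3=F, B4=F, B5=T, B6=F, B7=F, B8=S, B8=E (12 outcomes)
every size-1 subset falls short of the 12 outcomes (best: 8/12)
size 2: inputs {1, 5} cover all 12 outcomes, and no lexicographically smaller subset of this size does

Answer: 2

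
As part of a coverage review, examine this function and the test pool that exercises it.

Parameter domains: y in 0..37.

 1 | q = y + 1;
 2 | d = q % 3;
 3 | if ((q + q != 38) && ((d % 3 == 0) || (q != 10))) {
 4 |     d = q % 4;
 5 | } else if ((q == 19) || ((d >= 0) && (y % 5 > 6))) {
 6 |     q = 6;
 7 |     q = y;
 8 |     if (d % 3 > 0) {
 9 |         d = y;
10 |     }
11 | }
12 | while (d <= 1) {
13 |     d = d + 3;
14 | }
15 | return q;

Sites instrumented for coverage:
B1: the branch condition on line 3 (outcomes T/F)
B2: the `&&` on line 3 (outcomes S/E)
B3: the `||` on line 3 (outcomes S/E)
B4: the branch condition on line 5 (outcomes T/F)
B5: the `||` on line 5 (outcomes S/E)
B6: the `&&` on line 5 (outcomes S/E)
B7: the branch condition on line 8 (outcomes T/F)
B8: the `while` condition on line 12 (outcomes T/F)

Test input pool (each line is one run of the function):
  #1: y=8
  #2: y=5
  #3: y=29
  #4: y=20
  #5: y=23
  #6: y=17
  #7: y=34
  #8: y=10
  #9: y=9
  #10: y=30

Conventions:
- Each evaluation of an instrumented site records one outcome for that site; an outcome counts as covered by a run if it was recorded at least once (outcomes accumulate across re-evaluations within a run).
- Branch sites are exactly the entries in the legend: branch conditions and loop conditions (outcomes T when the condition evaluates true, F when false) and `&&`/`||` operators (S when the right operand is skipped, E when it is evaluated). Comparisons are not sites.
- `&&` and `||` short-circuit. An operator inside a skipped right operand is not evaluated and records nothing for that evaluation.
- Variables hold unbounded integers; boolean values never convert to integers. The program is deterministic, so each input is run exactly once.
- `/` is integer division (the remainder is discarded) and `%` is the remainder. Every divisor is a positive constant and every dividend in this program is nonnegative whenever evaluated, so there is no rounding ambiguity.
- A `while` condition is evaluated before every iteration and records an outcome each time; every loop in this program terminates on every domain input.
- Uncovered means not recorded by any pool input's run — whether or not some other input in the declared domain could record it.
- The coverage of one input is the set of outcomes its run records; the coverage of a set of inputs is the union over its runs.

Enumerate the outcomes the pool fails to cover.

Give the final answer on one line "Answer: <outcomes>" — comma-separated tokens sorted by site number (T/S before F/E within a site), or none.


run #1 (y=8) records B1=T, B2=E, B3=S, B8=T, B8=F
run #2 (y=5) records B1=T, B2=E, B3=S, B8=F
run #3 (y=29) records B1=T, B2=E, B3=S, B8=F
run #4 (y=20) records B1=T, B2=E, B3=S, B8=T, B8=F
run #5 (y=23) records B1=T, B2=E, B3=S, B8=T, B8=F
run #6 (y=17) records B1=T, B2=E, B3=S, B8=F
run #7 (y=34) records B1=T, B2=E, B3=E, B8=F
run #8 (y=10) records B1=T, B2=E, B3=E, B8=F
run #9 (y=9) records B1=F, B2=E, B3=E, B4=F, B5=E, B6=E, B8=T, B8=F
run #10 (y=30) records B1=T, B2=E, B3=E, B8=F
union over the pool: B1=T, B1=F, B2=E, B3=S, B3=E, B4=F, B5=E, B6=E, B8=T, B8=F
uncovered (6 of 16): B2=S, B4=T, B5=S, B6=S, B7=T, B7=F
Answer: B2=S, B4=T, B5=S, B6=S, B7=T, B7=F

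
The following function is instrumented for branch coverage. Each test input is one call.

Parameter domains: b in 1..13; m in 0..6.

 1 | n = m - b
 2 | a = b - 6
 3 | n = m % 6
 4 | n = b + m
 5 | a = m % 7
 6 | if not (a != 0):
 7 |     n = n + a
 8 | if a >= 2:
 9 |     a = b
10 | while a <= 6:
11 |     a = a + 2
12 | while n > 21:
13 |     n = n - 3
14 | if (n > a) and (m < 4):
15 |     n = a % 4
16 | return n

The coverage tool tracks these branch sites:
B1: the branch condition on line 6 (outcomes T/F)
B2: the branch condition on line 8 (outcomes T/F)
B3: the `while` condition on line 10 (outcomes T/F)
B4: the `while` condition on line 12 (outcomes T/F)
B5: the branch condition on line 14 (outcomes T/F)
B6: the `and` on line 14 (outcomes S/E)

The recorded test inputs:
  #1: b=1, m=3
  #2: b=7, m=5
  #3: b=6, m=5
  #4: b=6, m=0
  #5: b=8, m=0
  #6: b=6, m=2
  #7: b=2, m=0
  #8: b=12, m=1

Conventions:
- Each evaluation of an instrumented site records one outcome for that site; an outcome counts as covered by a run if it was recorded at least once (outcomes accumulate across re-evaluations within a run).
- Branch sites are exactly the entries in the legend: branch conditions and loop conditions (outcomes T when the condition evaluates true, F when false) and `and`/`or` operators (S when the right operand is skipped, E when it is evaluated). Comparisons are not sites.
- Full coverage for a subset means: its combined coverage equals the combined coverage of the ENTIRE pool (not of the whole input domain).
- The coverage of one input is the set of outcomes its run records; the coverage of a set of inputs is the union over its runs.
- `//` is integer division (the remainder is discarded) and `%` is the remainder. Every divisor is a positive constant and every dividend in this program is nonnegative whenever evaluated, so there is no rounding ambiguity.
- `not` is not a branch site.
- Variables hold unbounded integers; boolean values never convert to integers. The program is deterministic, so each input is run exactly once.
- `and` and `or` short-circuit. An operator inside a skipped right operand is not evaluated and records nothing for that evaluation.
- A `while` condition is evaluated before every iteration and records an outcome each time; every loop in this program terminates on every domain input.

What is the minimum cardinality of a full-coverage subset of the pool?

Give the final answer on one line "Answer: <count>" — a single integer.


test 1 (b=1, m=3) fires B1->F, B2->T, B3->T, B3->T, B3->T, B3->F, B4->F, B6->S, B5->F; hits B1=F, B2=T, B3=T, B3=F, B4=F, B5=F, B6=S
test 2 (b=7, m=5) fires B1->F, B2->T, B3->F, B4->F, B6->E, B5->F; hits B1=F, B2=T, B3=F, B4=F, B5=F, B6=E
test 3 (b=6, m=5) fires B1->F, B2->T, B3->T, B3->F, B4->F, B6->E, B5->F; hits B1=F, B2=T, B3=T, B3=F, B4=F, B5=F, B6=E
test 4 (b=6, m=0) fires B1->T, B2->F, B3->T, B3->T, B3->T, B3->T, B3->F, B4->F, B6->S, B5->F; hits B1=T, B2=F, B3=T, B3=F, B4=F, B5=F, B6=S
test 5 (b=8, m=0) fires B1->T, B2->F, B3->T, B3->T, B3->T, B3->T, B3->F, B4->F, B6->S, B5->F; hits B1=T, B2=F, B3=T, B3=F, B4=F, B5=F, B6=S
test 6 (b=6, m=2) fires B1->F, B2->T, B3->T, B3->F, B4->F, B6->S, B5->F; hits B1=F, B2=T, B3=T, B3=F, B4=F, B5=F, B6=S
test 7 (b=2, m=0) fires B1->T, B2->F, B3->T, B3->T, B3->T, B3->T, B3->F, B4->F, B6->S, B5->F; hits B1=T, B2=F, B3=T, B3=F, B4=F, B5=F, B6=S
test 8 (b=12, m=1) fires B1->F, B2->F, B3->T, B3->T, B3->T, B3->F, B4->F, B6->E, B5->T; hits B1=F, B2=F, B3=T, B3=F, B4=F, B5=T, B6=E
the full pool covers 11 outcomes: B1=T, B1=F, B2=T, B2=F, B3=T, B3=F, B4=F, B5=T, B5=F, B6=S, B6=E
every size-1 subset falls short of the 11 outcomes (best: 7/11)
every size-2 subset falls short of the 11 outcomes (best: 10/11)
inputs {1, 4, 8} (size 3) cover everything; no size-3 subset with a lexicographically smaller index list covers all 11
Answer: 3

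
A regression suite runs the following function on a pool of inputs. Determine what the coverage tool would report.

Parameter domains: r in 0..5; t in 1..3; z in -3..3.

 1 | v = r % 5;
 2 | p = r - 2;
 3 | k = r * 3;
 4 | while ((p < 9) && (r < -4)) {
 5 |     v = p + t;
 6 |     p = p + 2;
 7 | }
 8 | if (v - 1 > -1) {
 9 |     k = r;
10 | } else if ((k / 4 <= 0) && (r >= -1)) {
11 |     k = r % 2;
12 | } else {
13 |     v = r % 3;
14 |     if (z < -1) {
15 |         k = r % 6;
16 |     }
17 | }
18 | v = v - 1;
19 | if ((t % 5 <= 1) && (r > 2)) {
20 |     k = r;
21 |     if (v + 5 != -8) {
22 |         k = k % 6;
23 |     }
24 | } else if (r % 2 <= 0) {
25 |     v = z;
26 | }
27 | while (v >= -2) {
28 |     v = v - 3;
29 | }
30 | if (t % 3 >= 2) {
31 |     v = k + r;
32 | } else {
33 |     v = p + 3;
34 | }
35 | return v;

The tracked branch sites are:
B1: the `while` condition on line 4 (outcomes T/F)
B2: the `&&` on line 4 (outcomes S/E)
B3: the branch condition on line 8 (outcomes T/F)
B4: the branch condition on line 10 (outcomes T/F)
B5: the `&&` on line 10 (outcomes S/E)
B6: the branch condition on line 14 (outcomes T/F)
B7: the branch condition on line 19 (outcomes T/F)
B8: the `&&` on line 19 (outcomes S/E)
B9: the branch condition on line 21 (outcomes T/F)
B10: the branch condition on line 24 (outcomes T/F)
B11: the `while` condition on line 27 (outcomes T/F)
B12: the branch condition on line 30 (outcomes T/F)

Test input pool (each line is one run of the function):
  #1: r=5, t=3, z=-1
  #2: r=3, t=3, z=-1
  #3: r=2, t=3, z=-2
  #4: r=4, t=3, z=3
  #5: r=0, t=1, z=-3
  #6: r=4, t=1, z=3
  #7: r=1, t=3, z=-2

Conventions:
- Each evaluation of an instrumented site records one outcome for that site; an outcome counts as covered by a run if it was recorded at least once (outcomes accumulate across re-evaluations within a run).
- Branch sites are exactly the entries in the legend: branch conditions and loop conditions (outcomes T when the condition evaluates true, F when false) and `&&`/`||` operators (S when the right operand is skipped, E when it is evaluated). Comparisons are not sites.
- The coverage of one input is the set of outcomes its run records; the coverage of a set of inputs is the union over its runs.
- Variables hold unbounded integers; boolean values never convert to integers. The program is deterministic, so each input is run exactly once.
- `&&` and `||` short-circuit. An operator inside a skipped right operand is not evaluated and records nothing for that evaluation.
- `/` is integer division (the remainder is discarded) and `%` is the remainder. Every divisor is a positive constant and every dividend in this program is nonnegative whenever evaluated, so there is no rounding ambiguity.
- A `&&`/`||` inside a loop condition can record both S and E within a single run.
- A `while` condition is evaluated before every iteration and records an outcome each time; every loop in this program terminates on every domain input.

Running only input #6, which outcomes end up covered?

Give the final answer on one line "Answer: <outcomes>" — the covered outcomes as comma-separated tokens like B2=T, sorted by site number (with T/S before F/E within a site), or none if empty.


Event log for input #6 (r=4, t=1, z=3):
  B2->E, B1->F, B3->T, B8->E, B7->T, B9->T, B11->T, B11->T, B11->F, B12->F
deduplicating events, the covered set is: B1=F, B2=E, B3=T, B7=T, B8=E, B9=T, B11=T, B11=F, B12=F
Answer: B1=F, B2=E, B3=T, B7=T, B8=E, B9=T, B11=T, B11=F, B12=F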